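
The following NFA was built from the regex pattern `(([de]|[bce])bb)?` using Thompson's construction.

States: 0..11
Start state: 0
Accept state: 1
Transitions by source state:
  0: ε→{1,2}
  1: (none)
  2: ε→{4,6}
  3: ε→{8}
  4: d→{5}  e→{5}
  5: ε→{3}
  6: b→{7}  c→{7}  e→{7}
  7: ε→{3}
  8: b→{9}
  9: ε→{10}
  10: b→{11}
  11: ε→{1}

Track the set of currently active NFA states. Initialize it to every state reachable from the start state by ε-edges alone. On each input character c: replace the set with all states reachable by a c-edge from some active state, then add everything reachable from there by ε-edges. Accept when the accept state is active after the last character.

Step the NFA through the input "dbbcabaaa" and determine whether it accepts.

start: ε-closure({0}) = {0,1,2,4,6}
'd' @ 1: {3,5,8}
'b' @ 2: {9,10}
'b' @ 3: {1,11}  [accepting]
'c' @ 4: {}  — no active states
rest 'abaaa' ignored (set empty)
end set {} — state 1 not in

Answer: REJECT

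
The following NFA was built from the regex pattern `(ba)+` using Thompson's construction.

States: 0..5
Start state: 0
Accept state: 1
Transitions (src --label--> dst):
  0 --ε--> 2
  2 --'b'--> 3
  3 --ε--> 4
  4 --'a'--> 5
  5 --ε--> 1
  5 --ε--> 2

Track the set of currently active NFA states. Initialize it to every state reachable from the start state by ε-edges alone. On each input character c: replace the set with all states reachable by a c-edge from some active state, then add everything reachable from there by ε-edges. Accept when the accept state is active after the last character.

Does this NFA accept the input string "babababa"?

Answer: ACCEPT

Trace:
S₀ = ε-closure({0}) = {0,2}
'b' @ 1: {3,4}
'a' @ 2: {1,2,5}  [accepting]
'b' @ 3: {3,4}
'a' @ 4: {1,2,5}  [accepting]
'b' @ 5: {3,4}
'a' @ 6: {1,2,5}  [accepting]
'b' @ 7: {3,4}
'a' @ 8: {1,2,5}  [accepting]
end set {1,2,5} — state 1 in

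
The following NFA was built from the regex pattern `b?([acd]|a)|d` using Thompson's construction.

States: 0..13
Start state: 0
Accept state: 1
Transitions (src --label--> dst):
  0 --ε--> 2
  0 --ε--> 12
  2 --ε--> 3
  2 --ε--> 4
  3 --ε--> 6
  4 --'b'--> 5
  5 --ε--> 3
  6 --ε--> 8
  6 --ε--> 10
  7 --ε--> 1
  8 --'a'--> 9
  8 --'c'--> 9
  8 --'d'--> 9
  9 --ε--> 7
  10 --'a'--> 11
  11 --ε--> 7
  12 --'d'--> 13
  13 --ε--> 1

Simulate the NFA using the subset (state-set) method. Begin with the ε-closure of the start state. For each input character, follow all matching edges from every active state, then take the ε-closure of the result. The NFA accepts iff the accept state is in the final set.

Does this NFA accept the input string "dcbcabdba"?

start: ε-closure({0}) = {0,2,3,4,6,8,10,12}
'd' @ 1: {1,7,9,13}  (accept∈set)
'c' @ 2: {}  — state set empty
rest 'bcabdba' ignored (set empty)
after full input: {}  (accept=1 not in)

Answer: REJECT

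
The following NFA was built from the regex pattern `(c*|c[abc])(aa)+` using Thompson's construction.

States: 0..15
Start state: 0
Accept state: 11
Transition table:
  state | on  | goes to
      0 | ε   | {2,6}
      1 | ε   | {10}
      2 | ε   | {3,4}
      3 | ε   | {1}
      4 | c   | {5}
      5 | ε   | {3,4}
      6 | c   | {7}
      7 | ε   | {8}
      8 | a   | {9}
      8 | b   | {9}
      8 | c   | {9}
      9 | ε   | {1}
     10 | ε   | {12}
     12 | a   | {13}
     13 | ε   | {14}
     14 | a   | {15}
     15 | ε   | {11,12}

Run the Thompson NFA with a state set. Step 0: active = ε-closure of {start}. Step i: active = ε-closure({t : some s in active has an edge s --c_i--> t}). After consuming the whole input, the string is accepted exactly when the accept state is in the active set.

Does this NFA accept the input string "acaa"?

Answer: REJECT

Trace:
start: ε-closure({0}) = {0,1,2,3,4,6,10,12}
'a' @ 1: {13,14}
'c' @ 2: {}  — no active states
rest 'aa' ignored (set empty)
final: {}; accept 11 not in set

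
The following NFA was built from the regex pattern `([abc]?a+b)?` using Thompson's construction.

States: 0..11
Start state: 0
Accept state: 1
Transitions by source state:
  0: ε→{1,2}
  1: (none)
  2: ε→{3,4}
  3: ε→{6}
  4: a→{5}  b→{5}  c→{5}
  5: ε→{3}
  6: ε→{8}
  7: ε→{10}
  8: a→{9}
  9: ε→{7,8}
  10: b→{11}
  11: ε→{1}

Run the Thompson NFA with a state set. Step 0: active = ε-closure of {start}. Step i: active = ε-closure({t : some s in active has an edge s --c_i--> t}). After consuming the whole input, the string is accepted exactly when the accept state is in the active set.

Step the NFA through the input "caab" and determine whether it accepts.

S₀ = ε-closure({0}) = {0,1,2,3,4,6,8}
'c' @ 1: {3,5,6,8}
'a' @ 2: {7,8,9,10}
'a' @ 3: {7,8,9,10}
'b' @ 4: {1,11}  [accepting]
after full input: {1,11}  (accept=1 in)

Answer: ACCEPT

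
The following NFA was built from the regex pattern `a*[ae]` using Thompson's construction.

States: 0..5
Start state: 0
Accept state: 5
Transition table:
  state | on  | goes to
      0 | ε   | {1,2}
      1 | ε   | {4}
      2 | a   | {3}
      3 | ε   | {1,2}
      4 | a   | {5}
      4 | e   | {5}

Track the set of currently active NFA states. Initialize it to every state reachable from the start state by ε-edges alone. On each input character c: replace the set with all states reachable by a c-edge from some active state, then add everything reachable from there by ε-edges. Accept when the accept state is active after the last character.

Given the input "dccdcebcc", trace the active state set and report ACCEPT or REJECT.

Answer: REJECT

Steps:
initial (ε-close {0}): {0,1,2,4}
'd' @ 1: {}  — no active states
rest 'ccdcebcc' ignored (set empty)
final: {}; accept 5 not in set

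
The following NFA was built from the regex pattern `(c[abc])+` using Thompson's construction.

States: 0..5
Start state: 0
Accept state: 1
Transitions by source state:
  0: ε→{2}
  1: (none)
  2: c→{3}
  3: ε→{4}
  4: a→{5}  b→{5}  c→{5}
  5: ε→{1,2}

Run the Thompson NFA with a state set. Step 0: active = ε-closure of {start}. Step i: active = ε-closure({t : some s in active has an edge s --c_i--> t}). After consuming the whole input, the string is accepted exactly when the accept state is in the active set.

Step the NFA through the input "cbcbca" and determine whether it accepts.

Answer: ACCEPT

Derivation:
S₀ = ε-closure({0}) = {0,2}
'c' @ 1: {3,4}
'b' @ 2: {1,2,5}  (accept∈set)
'c' @ 3: {3,4}
'b' @ 4: {1,2,5}  (accept∈set)
'c' @ 5: {3,4}
'a' @ 6: {1,2,5}  (accept∈set)
final: {1,2,5}; accept 1 in set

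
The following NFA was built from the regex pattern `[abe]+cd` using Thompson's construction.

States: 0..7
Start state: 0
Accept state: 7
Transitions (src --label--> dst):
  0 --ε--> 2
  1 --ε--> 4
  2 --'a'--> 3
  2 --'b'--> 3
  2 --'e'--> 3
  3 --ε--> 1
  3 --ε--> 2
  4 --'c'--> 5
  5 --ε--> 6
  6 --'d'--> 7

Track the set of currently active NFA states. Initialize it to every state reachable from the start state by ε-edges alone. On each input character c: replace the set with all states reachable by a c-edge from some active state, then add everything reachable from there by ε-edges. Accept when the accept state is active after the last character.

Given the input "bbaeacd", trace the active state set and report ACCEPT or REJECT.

initial (ε-close {0}): {0,2}
'b' @ 1: {1,2,3,4}
'b' @ 2: {1,2,3,4}
'a' @ 3: {1,2,3,4}
'e' @ 4: {1,2,3,4}
'a' @ 5: {1,2,3,4}
'c' @ 6: {5,6}
'd' @ 7: {7}  [accepting]
after full input: {7}  (accept=7 in)

Answer: ACCEPT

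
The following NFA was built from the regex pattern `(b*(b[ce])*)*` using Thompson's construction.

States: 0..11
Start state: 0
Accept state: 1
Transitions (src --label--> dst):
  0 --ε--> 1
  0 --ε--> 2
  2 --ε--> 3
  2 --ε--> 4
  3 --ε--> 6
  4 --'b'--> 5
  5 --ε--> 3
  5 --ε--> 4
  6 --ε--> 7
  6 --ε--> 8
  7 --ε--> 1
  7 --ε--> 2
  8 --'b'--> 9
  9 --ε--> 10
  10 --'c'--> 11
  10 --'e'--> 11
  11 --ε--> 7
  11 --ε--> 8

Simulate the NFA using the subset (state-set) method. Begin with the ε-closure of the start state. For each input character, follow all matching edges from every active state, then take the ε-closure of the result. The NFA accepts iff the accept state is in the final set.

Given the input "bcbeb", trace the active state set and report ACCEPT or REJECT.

Answer: ACCEPT

Steps:
start: ε-closure({0}) = {0,1,2,3,4,6,7,8}
'b' @ 1: {1,2,3,4,5,6,7,8,9,10}  [accepting]
'c' @ 2: {1,2,3,4,6,7,8,11}  [accepting]
'b' @ 3: {1,2,3,4,5,6,7,8,9,10}  [accepting]
'e' @ 4: {1,2,3,4,6,7,8,11}  [accepting]
'b' @ 5: {1,2,3,4,5,6,7,8,9,10}  [accepting]
final: {1,2,3,4,5,6,7,8,9,10}; accept 1 in set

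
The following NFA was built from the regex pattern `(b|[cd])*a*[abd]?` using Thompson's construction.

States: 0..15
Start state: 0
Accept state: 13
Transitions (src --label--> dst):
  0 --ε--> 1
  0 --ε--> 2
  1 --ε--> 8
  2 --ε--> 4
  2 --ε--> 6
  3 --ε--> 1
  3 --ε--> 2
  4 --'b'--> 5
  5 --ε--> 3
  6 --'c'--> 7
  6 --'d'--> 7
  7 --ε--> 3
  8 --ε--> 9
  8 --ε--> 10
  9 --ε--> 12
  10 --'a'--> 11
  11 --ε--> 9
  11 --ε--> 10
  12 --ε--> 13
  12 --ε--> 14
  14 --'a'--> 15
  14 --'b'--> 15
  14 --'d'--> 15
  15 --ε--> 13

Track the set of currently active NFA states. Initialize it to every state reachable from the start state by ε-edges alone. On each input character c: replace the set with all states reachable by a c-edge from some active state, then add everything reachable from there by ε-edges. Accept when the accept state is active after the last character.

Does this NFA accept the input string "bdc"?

S₀ = ε-closure({0}) = {0,1,2,4,6,8,9,10,12,13,14}
'b' @ 1: {1,2,3,4,5,6,8,9,10,12,13,14,15}  (accept∈set)
'd' @ 2: {1,2,3,4,6,7,8,9,10,12,13,14,15}  (accept∈set)
'c' @ 3: {1,2,3,4,6,7,8,9,10,12,13,14}  (accept∈set)
end set {1,2,3,4,6,7,8,9,10,12,13,14} — state 13 in

Answer: ACCEPT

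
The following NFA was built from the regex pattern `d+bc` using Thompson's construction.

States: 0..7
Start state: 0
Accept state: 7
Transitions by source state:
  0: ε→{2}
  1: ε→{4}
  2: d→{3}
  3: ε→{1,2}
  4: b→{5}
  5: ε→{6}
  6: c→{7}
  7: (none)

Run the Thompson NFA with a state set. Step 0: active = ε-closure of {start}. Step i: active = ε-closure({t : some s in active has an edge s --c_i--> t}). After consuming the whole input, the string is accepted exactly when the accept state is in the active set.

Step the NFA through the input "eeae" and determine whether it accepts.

Answer: REJECT

Trace:
initial (ε-close {0}): {0,2}
'e' @ 1: {}  — state set empty
rest 'eae' ignored (set empty)
final: {}; accept 7 not in set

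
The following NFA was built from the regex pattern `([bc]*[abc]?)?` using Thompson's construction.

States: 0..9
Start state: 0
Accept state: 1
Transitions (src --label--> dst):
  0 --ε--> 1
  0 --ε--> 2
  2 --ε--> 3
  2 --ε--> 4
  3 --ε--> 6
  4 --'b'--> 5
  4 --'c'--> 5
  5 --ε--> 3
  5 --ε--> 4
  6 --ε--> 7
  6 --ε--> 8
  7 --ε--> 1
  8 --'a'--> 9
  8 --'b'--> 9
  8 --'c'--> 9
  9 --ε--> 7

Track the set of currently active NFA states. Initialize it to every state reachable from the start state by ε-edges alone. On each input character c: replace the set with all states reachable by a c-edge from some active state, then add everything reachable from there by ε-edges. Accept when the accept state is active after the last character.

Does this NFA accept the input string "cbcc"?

Answer: ACCEPT

Trace:
initial (ε-close {0}): {0,1,2,3,4,6,7,8}
'c' @ 1: {1,3,4,5,6,7,8,9}  [accepting]
'b' @ 2: {1,3,4,5,6,7,8,9}  [accepting]
'c' @ 3: {1,3,4,5,6,7,8,9}  [accepting]
'c' @ 4: {1,3,4,5,6,7,8,9}  [accepting]
after full input: {1,3,4,5,6,7,8,9}  (accept=1 in)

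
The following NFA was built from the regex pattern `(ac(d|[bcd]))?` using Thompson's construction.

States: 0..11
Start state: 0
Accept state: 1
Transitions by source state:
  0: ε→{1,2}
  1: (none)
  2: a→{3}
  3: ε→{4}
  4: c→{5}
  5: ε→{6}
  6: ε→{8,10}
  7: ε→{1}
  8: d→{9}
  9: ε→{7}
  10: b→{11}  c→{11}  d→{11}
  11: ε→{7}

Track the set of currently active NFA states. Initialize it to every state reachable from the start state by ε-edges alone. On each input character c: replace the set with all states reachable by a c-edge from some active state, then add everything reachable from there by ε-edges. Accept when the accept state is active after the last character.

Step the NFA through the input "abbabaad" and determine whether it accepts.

S₀ = ε-closure({0}) = {0,1,2}
'a' @ 1: {3,4}
'b' @ 2: {}  — dead — no transitions
rest 'babaad' ignored (set empty)
after full input: {}  (accept=1 not in)

Answer: REJECT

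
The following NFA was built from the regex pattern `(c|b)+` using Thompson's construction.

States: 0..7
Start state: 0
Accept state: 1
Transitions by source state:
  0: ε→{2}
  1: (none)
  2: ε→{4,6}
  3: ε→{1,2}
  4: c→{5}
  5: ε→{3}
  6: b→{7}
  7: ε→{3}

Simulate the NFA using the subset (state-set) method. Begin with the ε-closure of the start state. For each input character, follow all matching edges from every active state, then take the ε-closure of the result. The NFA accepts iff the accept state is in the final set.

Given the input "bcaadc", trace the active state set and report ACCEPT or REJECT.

initial (ε-close {0}): {0,2,4,6}
'b' @ 1: {1,2,3,4,6,7}  (accept∈set)
'c' @ 2: {1,2,3,4,5,6}  (accept∈set)
'a' @ 3: {}  — no active states
rest 'adc' ignored (set empty)
end set {} — state 1 not in

Answer: REJECT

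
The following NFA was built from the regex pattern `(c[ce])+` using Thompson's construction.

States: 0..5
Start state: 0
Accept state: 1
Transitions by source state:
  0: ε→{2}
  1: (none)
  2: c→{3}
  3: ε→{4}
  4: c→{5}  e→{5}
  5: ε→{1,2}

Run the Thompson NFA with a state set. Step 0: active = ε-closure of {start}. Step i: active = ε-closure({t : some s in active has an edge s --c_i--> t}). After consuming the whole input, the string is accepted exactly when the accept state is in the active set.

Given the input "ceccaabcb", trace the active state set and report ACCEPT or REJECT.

S₀ = ε-closure({0}) = {0,2}
'c' @ 1: {3,4}
'e' @ 2: {1,2,5}  (accept∈set)
'c' @ 3: {3,4}
'c' @ 4: {1,2,5}  (accept∈set)
'a' @ 5: {}  — dead — no transitions
rest 'abcb' ignored (set empty)
final: {}; accept 1 not in set

Answer: REJECT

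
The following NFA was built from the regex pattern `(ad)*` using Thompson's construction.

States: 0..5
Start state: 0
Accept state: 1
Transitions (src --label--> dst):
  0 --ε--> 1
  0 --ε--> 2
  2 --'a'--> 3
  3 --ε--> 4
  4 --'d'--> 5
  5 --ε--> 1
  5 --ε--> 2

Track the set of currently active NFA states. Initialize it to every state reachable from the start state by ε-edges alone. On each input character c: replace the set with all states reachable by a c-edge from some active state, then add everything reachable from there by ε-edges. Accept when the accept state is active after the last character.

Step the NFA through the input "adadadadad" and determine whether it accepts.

S₀ = ε-closure({0}) = {0,1,2}
'a' @ 1: {3,4}
'd' @ 2: {1,2,5}  (accept∈set)
'a' @ 3: {3,4}
'd' @ 4: {1,2,5}  (accept∈set)
'a' @ 5: {3,4}
'd' @ 6: {1,2,5}  (accept∈set)
'a' @ 7: {3,4}
'd' @ 8: {1,2,5}  (accept∈set)
'a' @ 9: {3,4}
'd' @ 10: {1,2,5}  (accept∈set)
end set {1,2,5} — state 1 in

Answer: ACCEPT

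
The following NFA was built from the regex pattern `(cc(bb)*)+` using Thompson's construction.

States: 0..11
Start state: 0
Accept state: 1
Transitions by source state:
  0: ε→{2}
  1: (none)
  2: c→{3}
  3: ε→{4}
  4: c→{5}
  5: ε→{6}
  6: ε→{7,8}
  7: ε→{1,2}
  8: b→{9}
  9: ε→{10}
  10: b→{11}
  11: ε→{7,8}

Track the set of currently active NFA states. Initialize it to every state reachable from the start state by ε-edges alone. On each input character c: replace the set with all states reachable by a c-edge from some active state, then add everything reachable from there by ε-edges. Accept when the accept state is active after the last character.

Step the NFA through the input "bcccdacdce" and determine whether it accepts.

S₀ = ε-closure({0}) = {0,2}
'b' @ 1: {}  — dead — no transitions
rest 'cccdacdce' ignored (set empty)
final: {}; accept 1 not in set

Answer: REJECT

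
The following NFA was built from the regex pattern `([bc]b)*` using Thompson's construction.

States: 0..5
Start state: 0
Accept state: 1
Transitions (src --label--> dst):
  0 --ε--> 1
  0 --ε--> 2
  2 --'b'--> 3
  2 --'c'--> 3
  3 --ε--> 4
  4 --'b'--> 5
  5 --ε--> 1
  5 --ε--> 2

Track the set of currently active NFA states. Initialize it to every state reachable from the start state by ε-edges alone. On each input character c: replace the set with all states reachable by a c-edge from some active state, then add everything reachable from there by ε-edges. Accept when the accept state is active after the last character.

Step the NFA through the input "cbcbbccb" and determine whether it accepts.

start: ε-closure({0}) = {0,1,2}
'c' @ 1: {3,4}
'b' @ 2: {1,2,5}  [accepting]
'c' @ 3: {3,4}
'b' @ 4: {1,2,5}  [accepting]
'b' @ 5: {3,4}
'c' @ 6: {}  — dead — no transitions
rest 'cb' ignored (set empty)
after full input: {}  (accept=1 not in)

Answer: REJECT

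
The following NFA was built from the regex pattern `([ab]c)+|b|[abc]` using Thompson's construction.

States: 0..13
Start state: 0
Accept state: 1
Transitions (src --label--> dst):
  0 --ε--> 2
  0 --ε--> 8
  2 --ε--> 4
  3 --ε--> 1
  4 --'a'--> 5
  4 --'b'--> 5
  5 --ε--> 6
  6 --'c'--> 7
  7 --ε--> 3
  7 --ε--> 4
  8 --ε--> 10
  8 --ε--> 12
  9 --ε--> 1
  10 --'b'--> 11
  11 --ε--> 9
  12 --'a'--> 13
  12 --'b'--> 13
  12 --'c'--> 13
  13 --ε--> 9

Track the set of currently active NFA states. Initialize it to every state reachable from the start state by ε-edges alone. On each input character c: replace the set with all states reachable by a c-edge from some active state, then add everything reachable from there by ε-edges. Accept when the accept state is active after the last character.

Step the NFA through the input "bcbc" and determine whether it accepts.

Answer: ACCEPT

Trace:
S₀ = ε-closure({0}) = {0,2,4,8,10,12}
'b' @ 1: {1,5,6,9,11,13}  (accept∈set)
'c' @ 2: {1,3,4,7}  (accept∈set)
'b' @ 3: {5,6}
'c' @ 4: {1,3,4,7}  (accept∈set)
after full input: {1,3,4,7}  (accept=1 in)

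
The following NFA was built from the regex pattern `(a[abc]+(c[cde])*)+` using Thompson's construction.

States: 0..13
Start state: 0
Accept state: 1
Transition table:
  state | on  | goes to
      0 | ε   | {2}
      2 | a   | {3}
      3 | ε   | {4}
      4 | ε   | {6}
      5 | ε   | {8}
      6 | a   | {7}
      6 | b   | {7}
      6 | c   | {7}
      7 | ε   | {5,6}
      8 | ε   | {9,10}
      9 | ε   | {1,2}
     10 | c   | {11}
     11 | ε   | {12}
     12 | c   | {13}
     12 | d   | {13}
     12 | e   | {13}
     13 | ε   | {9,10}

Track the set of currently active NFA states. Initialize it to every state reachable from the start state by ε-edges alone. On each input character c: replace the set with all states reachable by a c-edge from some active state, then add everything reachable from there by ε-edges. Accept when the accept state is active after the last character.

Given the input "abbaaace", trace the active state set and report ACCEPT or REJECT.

S₀ = ε-closure({0}) = {0,2}
'a' @ 1: {3,4,6}
'b' @ 2: {1,2,5,6,7,8,9,10}  ✓accept
'b' @ 3: {1,2,5,6,7,8,9,10}  ✓accept
'a' @ 4: {1,2,3,4,5,6,7,8,9,10}  ✓accept
'a' @ 5: {1,2,3,4,5,6,7,8,9,10}  ✓accept
'a' @ 6: {1,2,3,4,5,6,7,8,9,10}  ✓accept
'c' @ 7: {1,2,5,6,7,8,9,10,11,12}  ✓accept
'e' @ 8: {1,2,9,10,13}  ✓accept
final: {1,2,9,10,13}; accept 1 in set

Answer: ACCEPT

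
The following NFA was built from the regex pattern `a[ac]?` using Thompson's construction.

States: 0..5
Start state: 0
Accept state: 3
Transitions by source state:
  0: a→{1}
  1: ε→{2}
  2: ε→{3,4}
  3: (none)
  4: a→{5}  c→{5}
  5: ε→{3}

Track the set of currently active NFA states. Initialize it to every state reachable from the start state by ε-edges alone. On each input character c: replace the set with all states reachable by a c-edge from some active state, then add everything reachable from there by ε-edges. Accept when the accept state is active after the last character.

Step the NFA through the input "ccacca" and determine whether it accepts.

Answer: REJECT

Steps:
start: ε-closure({0}) = {0}
'c' @ 1: {}  — dead — no transitions
rest 'cacca' ignored (set empty)
end set {} — state 3 not in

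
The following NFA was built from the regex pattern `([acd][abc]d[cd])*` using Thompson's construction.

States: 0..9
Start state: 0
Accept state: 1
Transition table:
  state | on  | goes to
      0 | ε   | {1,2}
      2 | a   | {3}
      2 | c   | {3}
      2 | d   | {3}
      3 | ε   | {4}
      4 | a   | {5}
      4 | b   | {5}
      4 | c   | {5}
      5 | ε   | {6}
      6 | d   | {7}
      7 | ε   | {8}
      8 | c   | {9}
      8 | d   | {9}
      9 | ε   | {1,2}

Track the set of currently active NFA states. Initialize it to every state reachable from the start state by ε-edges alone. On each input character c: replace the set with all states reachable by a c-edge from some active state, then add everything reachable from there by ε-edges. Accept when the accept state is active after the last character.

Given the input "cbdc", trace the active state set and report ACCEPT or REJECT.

Answer: ACCEPT

Steps:
initial (ε-close {0}): {0,1,2}
'c' @ 1: {3,4}
'b' @ 2: {5,6}
'd' @ 3: {7,8}
'c' @ 4: {1,2,9}  [accepting]
final: {1,2,9}; accept 1 in set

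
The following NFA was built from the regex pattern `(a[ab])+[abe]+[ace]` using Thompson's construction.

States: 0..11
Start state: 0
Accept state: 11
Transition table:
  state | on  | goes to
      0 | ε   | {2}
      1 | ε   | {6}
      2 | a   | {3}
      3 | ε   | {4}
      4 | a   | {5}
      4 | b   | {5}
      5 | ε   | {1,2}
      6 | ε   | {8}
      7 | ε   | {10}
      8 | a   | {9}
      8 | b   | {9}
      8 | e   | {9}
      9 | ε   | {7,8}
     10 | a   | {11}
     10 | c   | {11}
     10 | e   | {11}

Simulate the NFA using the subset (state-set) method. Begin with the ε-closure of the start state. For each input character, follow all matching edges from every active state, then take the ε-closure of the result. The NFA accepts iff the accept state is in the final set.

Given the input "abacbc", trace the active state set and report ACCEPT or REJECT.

initial (ε-close {0}): {0,2}
'a' @ 1: {3,4}
'b' @ 2: {1,2,5,6,8}
'a' @ 3: {3,4,7,8,9,10}
'c' @ 4: {11}  ✓accept
'b' @ 5: {}  — state set empty
rest 'c' ignored (set empty)
end set {} — state 11 not in

Answer: REJECT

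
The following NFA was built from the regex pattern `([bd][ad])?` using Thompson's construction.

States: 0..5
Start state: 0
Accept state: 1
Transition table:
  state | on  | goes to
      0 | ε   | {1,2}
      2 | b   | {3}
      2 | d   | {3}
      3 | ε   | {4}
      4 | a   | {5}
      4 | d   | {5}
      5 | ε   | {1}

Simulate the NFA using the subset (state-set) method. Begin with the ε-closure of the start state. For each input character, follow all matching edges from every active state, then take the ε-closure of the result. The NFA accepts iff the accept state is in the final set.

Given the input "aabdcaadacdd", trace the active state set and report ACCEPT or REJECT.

Answer: REJECT

Trace:
S₀ = ε-closure({0}) = {0,1,2}
'a' @ 1: {}  — dead — no transitions
rest 'abdcaadacdd' ignored (set empty)
final: {}; accept 1 not in set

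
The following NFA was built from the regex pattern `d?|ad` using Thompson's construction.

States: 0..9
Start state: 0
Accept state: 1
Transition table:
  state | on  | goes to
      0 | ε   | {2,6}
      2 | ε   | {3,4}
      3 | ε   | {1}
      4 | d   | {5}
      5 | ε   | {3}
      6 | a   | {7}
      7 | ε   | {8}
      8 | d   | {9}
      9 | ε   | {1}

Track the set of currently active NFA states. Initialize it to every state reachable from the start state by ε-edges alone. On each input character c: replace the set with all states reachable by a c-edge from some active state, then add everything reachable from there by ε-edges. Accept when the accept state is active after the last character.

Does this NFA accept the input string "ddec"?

Answer: REJECT

Trace:
start: ε-closure({0}) = {0,1,2,3,4,6}
'd' @ 1: {1,3,5}  [accepting]
'd' @ 2: {}  — no active states
rest 'ec' ignored (set empty)
final: {}; accept 1 not in set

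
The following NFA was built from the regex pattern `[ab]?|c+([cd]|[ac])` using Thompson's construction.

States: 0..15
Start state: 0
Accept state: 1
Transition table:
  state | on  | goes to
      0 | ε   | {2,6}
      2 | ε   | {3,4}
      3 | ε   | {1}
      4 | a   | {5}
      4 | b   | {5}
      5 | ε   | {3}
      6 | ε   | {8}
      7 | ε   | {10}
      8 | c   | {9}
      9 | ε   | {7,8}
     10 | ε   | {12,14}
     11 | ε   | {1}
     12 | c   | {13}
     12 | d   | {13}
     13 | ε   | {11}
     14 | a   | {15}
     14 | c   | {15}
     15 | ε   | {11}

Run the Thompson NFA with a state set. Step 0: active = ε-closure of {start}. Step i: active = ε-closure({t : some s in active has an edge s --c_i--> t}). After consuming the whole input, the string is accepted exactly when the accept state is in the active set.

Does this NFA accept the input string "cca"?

start: ε-closure({0}) = {0,1,2,3,4,6,8}
'c' @ 1: {7,8,9,10,12,14}
'c' @ 2: {1,7,8,9,10,11,12,13,14,15}  [accepting]
'a' @ 3: {1,11,15}  [accepting]
after full input: {1,11,15}  (accept=1 in)

Answer: ACCEPT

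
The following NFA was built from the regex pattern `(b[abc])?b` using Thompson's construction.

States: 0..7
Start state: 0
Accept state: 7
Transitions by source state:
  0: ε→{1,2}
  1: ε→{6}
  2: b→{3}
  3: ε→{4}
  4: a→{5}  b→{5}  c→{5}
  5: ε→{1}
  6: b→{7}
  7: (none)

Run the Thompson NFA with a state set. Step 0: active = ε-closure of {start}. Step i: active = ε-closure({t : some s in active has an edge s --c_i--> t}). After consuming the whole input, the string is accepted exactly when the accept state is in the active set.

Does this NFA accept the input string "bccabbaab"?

S₀ = ε-closure({0}) = {0,1,2,6}
'b' @ 1: {3,4,7}  ✓accept
'c' @ 2: {1,5,6}
'c' @ 3: {}  — dead — no transitions
rest 'abbaab' ignored (set empty)
end set {} — state 7 not in

Answer: REJECT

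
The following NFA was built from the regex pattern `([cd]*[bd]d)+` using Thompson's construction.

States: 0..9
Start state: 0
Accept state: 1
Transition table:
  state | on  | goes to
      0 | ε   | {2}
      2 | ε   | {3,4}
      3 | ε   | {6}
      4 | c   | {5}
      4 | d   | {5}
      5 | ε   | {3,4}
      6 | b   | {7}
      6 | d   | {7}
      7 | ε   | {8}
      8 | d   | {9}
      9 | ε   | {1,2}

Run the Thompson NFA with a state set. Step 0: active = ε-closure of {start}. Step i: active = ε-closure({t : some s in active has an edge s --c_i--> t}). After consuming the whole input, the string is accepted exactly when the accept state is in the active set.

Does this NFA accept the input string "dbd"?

start: ε-closure({0}) = {0,2,3,4,6}
'd' @ 1: {3,4,5,6,7,8}
'b' @ 2: {7,8}
'd' @ 3: {1,2,3,4,6,9}  ✓accept
after full input: {1,2,3,4,6,9}  (accept=1 in)

Answer: ACCEPT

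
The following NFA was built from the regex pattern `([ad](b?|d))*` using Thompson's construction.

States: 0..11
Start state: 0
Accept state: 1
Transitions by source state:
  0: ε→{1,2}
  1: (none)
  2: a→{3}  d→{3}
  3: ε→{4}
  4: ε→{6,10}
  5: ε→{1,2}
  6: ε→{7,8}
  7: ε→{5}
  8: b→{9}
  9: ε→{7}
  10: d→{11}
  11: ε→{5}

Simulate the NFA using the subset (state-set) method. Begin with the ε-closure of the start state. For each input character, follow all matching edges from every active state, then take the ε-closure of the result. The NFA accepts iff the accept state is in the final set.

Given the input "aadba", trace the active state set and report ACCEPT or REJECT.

initial (ε-close {0}): {0,1,2}
'a' @ 1: {1,2,3,4,5,6,7,8,10}  ✓accept
'a' @ 2: {1,2,3,4,5,6,7,8,10}  ✓accept
'd' @ 3: {1,2,3,4,5,6,7,8,10,11}  ✓accept
'b' @ 4: {1,2,5,7,9}  ✓accept
'a' @ 5: {1,2,3,4,5,6,7,8,10}  ✓accept
end set {1,2,3,4,5,6,7,8,10} — state 1 in

Answer: ACCEPT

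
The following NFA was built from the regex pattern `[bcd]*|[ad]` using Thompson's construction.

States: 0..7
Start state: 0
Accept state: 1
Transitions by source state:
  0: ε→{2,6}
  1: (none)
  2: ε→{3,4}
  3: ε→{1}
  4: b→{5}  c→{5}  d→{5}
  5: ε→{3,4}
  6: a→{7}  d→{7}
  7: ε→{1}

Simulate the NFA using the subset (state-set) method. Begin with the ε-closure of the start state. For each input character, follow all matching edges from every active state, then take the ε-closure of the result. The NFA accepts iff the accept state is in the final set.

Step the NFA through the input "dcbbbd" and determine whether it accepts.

S₀ = ε-closure({0}) = {0,1,2,3,4,6}
'd' @ 1: {1,3,4,5,7}  (accept∈set)
'c' @ 2: {1,3,4,5}  (accept∈set)
'b' @ 3: {1,3,4,5}  (accept∈set)
'b' @ 4: {1,3,4,5}  (accept∈set)
'b' @ 5: {1,3,4,5}  (accept∈set)
'd' @ 6: {1,3,4,5}  (accept∈set)
end set {1,3,4,5} — state 1 in

Answer: ACCEPT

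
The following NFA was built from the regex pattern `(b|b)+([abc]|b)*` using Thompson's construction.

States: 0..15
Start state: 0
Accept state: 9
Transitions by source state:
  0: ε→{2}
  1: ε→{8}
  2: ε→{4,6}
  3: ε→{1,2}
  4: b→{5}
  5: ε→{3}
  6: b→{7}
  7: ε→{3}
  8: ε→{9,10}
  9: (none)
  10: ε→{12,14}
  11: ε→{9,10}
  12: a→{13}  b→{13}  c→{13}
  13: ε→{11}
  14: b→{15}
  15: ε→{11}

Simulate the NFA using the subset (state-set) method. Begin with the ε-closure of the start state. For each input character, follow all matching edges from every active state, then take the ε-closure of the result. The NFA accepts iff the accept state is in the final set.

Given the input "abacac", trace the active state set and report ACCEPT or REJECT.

start: ε-closure({0}) = {0,2,4,6}
'a' @ 1: {}  — no active states
rest 'bacac' ignored (set empty)
final: {}; accept 9 not in set

Answer: REJECT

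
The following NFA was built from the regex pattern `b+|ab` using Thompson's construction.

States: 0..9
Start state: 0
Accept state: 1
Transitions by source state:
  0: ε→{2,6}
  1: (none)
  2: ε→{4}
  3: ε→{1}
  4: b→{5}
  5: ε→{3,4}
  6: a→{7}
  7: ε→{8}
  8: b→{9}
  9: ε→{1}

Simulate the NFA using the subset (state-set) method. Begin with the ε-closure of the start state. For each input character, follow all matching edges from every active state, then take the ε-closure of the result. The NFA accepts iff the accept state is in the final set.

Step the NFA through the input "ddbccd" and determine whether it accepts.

S₀ = ε-closure({0}) = {0,2,4,6}
'd' @ 1: {}  — no active states
rest 'dbccd' ignored (set empty)
final: {}; accept 1 not in set

Answer: REJECT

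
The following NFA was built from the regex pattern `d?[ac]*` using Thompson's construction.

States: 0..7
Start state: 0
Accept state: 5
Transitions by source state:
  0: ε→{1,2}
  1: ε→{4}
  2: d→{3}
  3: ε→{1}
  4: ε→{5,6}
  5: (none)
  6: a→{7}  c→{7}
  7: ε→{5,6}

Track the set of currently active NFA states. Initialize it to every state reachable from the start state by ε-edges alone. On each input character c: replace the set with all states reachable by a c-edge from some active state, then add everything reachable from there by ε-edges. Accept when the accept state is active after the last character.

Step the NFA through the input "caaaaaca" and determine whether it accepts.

S₀ = ε-closure({0}) = {0,1,2,4,5,6}
'c' @ 1: {5,6,7}  (accept∈set)
'a' @ 2: {5,6,7}  (accept∈set)
'a' @ 3: {5,6,7}  (accept∈set)
'a' @ 4: {5,6,7}  (accept∈set)
'a' @ 5: {5,6,7}  (accept∈set)
'a' @ 6: {5,6,7}  (accept∈set)
'c' @ 7: {5,6,7}  (accept∈set)
'a' @ 8: {5,6,7}  (accept∈set)
after full input: {5,6,7}  (accept=5 in)

Answer: ACCEPT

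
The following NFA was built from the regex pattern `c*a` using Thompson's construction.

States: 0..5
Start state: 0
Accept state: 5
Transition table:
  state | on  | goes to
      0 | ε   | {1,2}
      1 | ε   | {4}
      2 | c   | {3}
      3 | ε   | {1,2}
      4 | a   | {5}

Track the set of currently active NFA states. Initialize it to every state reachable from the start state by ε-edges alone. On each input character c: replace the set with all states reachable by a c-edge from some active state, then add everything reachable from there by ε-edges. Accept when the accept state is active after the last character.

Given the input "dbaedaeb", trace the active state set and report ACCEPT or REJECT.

initial (ε-close {0}): {0,1,2,4}
'd' @ 1: {}  — no active states
rest 'baedaeb' ignored (set empty)
after full input: {}  (accept=5 not in)

Answer: REJECT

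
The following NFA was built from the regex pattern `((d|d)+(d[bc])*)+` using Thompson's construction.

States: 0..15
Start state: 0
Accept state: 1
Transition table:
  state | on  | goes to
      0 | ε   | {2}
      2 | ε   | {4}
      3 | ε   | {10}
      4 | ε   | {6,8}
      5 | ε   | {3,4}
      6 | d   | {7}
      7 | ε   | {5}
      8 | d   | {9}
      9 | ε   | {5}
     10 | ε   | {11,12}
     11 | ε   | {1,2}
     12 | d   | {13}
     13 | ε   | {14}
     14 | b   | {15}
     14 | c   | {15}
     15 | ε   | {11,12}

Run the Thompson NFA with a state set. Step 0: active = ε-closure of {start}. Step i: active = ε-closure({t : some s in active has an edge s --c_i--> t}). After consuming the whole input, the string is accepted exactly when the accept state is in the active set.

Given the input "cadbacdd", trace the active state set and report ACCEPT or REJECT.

S₀ = ε-closure({0}) = {0,2,4,6,8}
'c' @ 1: {}  — dead — no transitions
rest 'adbacdd' ignored (set empty)
end set {} — state 1 not in

Answer: REJECT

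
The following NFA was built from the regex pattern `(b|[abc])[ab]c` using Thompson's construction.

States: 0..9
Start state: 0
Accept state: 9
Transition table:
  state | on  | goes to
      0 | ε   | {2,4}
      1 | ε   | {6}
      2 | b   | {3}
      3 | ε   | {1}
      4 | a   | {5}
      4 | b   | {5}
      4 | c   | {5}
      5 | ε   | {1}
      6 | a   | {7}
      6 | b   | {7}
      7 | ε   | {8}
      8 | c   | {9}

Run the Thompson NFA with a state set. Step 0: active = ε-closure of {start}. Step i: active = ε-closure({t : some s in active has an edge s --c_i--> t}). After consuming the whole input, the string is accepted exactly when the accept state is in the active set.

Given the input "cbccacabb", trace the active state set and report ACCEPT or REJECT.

start: ε-closure({0}) = {0,2,4}
'c' @ 1: {1,5,6}
'b' @ 2: {7,8}
'c' @ 3: {9}  ✓accept
'c' @ 4: {}  — state set empty
rest 'acabb' ignored (set empty)
final: {}; accept 9 not in set

Answer: REJECT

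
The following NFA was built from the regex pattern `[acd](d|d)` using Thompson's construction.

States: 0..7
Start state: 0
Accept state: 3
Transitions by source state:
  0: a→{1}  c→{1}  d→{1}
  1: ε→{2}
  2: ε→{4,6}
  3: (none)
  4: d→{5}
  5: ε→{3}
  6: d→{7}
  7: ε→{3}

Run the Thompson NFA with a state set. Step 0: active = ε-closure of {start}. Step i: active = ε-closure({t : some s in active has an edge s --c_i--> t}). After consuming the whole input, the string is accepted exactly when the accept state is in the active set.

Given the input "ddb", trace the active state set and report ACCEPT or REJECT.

S₀ = ε-closure({0}) = {0}
'd' @ 1: {1,2,4,6}
'd' @ 2: {3,5,7}  (accept∈set)
'b' @ 3: {}  — dead — no transitions
final: {}; accept 3 not in set

Answer: REJECT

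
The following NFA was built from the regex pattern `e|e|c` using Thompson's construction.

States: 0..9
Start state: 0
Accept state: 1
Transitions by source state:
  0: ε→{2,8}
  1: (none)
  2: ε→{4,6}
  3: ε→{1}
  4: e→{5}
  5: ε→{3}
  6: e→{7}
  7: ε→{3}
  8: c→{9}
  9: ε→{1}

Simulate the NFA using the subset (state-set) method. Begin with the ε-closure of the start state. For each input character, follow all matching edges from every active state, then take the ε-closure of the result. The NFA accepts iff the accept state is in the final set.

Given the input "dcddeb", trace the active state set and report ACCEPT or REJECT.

Answer: REJECT

Trace:
S₀ = ε-closure({0}) = {0,2,4,6,8}
'd' @ 1: {}  — dead — no transitions
rest 'cddeb' ignored (set empty)
end set {} — state 1 not in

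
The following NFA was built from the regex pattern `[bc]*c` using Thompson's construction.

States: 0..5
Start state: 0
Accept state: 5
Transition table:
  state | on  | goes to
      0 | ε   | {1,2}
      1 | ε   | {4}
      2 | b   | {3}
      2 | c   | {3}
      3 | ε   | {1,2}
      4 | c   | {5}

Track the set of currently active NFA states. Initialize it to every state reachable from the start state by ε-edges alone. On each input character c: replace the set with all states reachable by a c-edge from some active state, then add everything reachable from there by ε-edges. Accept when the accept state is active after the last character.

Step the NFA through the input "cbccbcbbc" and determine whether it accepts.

start: ε-closure({0}) = {0,1,2,4}
'c' @ 1: {1,2,3,4,5}  [accepting]
'b' @ 2: {1,2,3,4}
'c' @ 3: {1,2,3,4,5}  [accepting]
'c' @ 4: {1,2,3,4,5}  [accepting]
'b' @ 5: {1,2,3,4}
'c' @ 6: {1,2,3,4,5}  [accepting]
'b' @ 7: {1,2,3,4}
'b' @ 8: {1,2,3,4}
'c' @ 9: {1,2,3,4,5}  [accepting]
after full input: {1,2,3,4,5}  (accept=5 in)

Answer: ACCEPT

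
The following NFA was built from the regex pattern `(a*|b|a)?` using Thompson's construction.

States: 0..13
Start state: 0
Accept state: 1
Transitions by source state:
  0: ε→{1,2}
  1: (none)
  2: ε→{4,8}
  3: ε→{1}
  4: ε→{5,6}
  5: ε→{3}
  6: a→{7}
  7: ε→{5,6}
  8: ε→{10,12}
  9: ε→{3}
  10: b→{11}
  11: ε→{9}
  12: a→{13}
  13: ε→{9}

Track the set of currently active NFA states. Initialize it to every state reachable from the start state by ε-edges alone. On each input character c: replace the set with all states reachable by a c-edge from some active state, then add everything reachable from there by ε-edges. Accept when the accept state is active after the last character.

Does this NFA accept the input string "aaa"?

S₀ = ε-closure({0}) = {0,1,2,3,4,5,6,8,10,12}
'a' @ 1: {1,3,5,6,7,9,13}  [accepting]
'a' @ 2: {1,3,5,6,7}  [accepting]
'a' @ 3: {1,3,5,6,7}  [accepting]
after full input: {1,3,5,6,7}  (accept=1 in)

Answer: ACCEPT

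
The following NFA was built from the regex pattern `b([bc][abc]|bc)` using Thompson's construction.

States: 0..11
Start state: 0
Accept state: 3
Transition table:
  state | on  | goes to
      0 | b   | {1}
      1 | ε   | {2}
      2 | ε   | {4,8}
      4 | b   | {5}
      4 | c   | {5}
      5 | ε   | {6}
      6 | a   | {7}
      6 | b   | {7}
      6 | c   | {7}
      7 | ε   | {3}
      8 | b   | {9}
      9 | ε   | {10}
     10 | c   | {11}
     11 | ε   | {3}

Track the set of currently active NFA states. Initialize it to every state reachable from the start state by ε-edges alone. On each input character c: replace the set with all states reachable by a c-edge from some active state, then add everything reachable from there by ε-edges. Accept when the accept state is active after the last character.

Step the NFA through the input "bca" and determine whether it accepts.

Answer: ACCEPT

Derivation:
S₀ = ε-closure({0}) = {0}
'b' @ 1: {1,2,4,8}
'c' @ 2: {5,6}
'a' @ 3: {3,7}  (accept∈set)
after full input: {3,7}  (accept=3 in)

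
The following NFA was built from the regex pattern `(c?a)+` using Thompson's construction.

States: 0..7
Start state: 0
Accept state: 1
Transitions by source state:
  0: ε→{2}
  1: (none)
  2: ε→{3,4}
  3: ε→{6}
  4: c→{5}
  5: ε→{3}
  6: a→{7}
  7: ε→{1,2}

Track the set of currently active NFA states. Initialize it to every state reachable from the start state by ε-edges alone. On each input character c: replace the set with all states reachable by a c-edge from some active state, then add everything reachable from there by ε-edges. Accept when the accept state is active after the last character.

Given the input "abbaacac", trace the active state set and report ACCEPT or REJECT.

Answer: REJECT

Steps:
S₀ = ε-closure({0}) = {0,2,3,4,6}
'a' @ 1: {1,2,3,4,6,7}  (accept∈set)
'b' @ 2: {}  — state set empty
rest 'baacac' ignored (set empty)
end set {} — state 1 not in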